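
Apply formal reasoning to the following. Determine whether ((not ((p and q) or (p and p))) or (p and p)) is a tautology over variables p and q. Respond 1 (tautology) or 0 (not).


Check all 4 assignments:
p=0, q=0: 1
p=0, q=1: 1
p=1, q=0: 1
p=1, q=1: 1
Satisfying count = 4/4.
Tautology iff count = 4: yes.

1


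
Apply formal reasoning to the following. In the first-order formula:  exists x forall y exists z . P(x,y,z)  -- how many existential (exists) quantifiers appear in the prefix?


Quantifier prefix: exists x forall y exists z
Mark each quantifier type:
  E U E
Universal count = 1, Existential count = 2
Asked for existential (exists) quantifiers: 2

2


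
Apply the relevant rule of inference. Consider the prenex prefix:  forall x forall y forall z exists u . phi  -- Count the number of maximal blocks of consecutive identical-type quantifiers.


Quantifier-type sequence: A A A E  (A=forall, E=exists)
Group into maximal same-type runs:
  Ax3 | Ex1
Number of blocks = 2

2


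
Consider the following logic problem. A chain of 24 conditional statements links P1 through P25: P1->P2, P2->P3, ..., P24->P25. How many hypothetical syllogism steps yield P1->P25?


With 24 implications in a chain connecting 25 propositions:
P1->P2, P2->P3, ..., P24->P25
Steps needed = (number of implications) - 1 = 24 - 1 = 23

23


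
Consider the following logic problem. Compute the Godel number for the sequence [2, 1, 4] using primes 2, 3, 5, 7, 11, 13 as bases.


Encode each element as an exponent of the corresponding prime:
  2^2 = 4
  3^1 = 3
  5^4 = 625
Product = 4 * 3 * 625 = 7500

7500


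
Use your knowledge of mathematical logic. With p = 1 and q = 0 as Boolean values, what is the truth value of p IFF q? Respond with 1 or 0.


p = 1, q = 0
Operation: p IFF q
Evaluate: 1 IFF 0 = 0

0


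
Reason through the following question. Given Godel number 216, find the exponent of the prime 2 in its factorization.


Factorize 216 by dividing by 2 repeatedly.
Division steps: 2 divides 216 exactly 3 time(s).
Exponent of 2 = 3

3


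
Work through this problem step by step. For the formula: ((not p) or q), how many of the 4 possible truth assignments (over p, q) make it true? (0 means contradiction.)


Check all 4 assignments:
p=0, q=0: 1
p=0, q=1: 1
p=1, q=0: 0
p=1, q=1: 1
Count of True = 3

3


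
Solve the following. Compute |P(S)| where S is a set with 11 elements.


The power set of a set with n elements has 2^n elements.
|P(S)| = 2^11 = 2048

2048


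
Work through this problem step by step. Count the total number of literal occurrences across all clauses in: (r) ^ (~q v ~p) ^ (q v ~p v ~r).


Counting literals in each clause:
Clause 1: 1 literal(s)
Clause 2: 2 literal(s)
Clause 3: 3 literal(s)
Total = 6

6


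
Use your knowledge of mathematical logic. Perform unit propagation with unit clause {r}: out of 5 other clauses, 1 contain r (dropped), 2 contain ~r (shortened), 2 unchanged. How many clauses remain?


Satisfied (removed): 1
Shortened (remain): 2
Unchanged (remain): 2
Remaining = 2 + 2 = 4

4


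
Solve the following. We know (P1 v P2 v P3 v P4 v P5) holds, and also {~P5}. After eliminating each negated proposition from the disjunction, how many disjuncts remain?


Original disjuncts (5): P1, P2, P3, P4, P5
Negated (eliminate): ~P5
Remaining disjuncts: P1, P2, P3, P4
Count = 5 - 1 = 4

4


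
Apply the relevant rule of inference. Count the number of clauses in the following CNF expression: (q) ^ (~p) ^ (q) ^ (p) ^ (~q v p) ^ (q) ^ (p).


A CNF formula is a conjunction of clauses.
Clauses are separated by ^.
Counting the conjuncts: 7 clauses.

7


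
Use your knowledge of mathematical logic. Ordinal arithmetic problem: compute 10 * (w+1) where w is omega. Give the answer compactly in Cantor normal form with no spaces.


Compute 10 * (w+1).
Ordinal * is associative and left-distributive over +, but NOT commutative; for finite n>1, n*w = w but w*n stays w*n.
By left-distributivity: 10 * (w+1) = 10*w + 10*1 = w + 10 = w+10.
Result = w+10

w+10


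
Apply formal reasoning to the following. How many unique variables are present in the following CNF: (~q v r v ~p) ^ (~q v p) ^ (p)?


Identify each variable that appears in the formula.
Variables found: p, q, r
Count = 3

3


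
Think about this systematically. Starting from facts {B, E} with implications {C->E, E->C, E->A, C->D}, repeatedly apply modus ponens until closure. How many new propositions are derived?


Initial facts: {B, E}
Apply modus ponens to closure:
  E and E->C  =>  C
  E and E->A  =>  A
  C and C->D  =>  D
Final known: {A, B, C, D, E}
New propositions: {A, C, D}
Count = 3

3


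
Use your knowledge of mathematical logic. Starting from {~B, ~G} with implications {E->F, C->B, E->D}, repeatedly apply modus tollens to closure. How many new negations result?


Initial negated facts: {~B, ~G}
Apply modus tollens to closure:
  ~B and C->B  =>  ~C
Final negated: {~B, ~C, ~G}
New negations: {~C}
Count = 1

1


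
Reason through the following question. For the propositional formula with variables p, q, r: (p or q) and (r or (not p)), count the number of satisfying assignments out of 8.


Evaluate all 8 assignments for p, q, r:
p=0, q=0, r=0: 0
p=0, q=0, r=1: 0
p=0, q=1, r=0: 1
p=0, q=1, r=1: 1
p=1, q=0, r=0: 0
p=1, q=0, r=1: 1
p=1, q=1, r=0: 0
p=1, q=1, r=1: 1
Satisfying count = 4

4


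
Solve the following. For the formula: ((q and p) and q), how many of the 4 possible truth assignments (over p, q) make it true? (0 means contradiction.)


Check all 4 assignments:
p=0, q=0: 0
p=0, q=1: 0
p=1, q=0: 0
p=1, q=1: 1
Count of True = 1

1


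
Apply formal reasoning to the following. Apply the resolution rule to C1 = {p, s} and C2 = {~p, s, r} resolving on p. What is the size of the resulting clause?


Remove p from C1 and ~p from C2.
C1 remainder: {s}
C2 remainder: {s, r}
Union (resolvent): {r, s}
Resolvent has 2 literal(s).

2


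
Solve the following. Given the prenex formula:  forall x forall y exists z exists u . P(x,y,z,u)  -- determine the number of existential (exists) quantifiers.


Quantifier prefix: forall x forall y exists z exists u
Mark each quantifier type:
  U U E E
Universal count = 2, Existential count = 2
Asked for existential (exists) quantifiers: 2

2


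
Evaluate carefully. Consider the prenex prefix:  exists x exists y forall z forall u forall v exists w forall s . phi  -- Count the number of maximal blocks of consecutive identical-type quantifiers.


Quantifier-type sequence: E E A A A E A  (A=forall, E=exists)
Group into maximal same-type runs:
  Ex2 | Ax3 | Ex1 | Ax1
Number of blocks = 4

4


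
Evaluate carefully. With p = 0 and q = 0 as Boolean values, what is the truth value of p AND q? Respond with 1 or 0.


p = 0, q = 0
Operation: p AND q
Evaluate: 0 AND 0 = 0

0


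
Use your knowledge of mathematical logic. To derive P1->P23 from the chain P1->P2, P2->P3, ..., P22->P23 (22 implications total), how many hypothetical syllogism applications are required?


With 22 implications in a chain connecting 23 propositions:
P1->P2, P2->P3, ..., P22->P23
Steps needed = (number of implications) - 1 = 22 - 1 = 21

21


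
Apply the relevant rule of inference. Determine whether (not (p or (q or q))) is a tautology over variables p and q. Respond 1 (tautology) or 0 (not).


Check all 4 assignments:
p=0, q=0: 1
p=0, q=1: 0
p=1, q=0: 0
p=1, q=1: 0
Satisfying count = 1/4.
Tautology iff count = 4: no.

0


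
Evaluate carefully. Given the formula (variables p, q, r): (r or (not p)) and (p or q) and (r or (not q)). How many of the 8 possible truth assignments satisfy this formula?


Evaluate all 8 assignments for p, q, r:
p=0, q=0, r=0: 0
p=0, q=0, r=1: 0
p=0, q=1, r=0: 0
p=0, q=1, r=1: 1
p=1, q=0, r=0: 0
p=1, q=0, r=1: 1
p=1, q=1, r=0: 0
p=1, q=1, r=1: 1
Satisfying count = 3

3


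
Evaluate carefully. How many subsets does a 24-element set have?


The power set of a set with n elements has 2^n elements.
|P(S)| = 2^24 = 16777216

16777216


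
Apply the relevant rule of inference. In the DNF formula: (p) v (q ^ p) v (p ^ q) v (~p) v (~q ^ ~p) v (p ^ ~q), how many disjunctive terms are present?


A DNF formula is a disjunction of terms (conjunctions).
Terms are separated by v.
Counting the disjuncts: 6 terms.

6


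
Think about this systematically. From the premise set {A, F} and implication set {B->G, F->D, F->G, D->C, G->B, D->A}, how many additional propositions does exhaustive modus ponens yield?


Initial facts: {A, F}
Apply modus ponens to closure:
  F and F->D  =>  D
  F and F->G  =>  G
  D and D->C  =>  C
  G and G->B  =>  B
Final known: {A, B, C, D, F, G}
New propositions: {B, C, D, G}
Count = 4

4


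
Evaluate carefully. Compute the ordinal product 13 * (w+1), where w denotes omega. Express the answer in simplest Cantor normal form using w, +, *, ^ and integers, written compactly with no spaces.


Compute 13 * (w+1).
Ordinal * is associative and left-distributive over +, but NOT commutative; for finite n>1, n*w = w but w*n stays w*n.
By left-distributivity: 13 * (w+1) = 13*w + 13*1 = w + 13 = w+13.
Result = w+13

w+13


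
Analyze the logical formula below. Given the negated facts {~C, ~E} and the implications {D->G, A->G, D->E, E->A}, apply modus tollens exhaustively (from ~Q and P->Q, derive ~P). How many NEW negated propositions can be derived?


Initial negated facts: {~C, ~E}
Apply modus tollens to closure:
  ~E and D->E  =>  ~D
Final negated: {~C, ~D, ~E}
New negations: {~D}
Count = 1

1


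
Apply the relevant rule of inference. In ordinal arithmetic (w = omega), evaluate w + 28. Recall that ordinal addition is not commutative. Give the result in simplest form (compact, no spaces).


Compute w + 28.
Ordinal + is associative but NOT commutative; for finite n>0, n + w = w but w + n stays w+n.
w + 28 is already in normal form (a successor ordinal beyond w).
Result = w+28

w+28


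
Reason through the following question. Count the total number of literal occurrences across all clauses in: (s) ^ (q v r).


Counting literals in each clause:
Clause 1: 1 literal(s)
Clause 2: 2 literal(s)
Total = 3

3


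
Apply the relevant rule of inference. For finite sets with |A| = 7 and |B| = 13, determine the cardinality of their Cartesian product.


The Cartesian product A x B contains all ordered pairs (a, b).
|A x B| = |A| * |B| = 7 * 13 = 91

91


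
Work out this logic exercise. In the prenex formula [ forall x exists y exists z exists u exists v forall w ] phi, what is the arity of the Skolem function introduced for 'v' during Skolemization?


Quantifier prefix: forall x exists y exists z exists u exists v forall w
'v' is existentially quantified at position 5.
Universal variables preceding it: x
Skolem function arity = 1

1


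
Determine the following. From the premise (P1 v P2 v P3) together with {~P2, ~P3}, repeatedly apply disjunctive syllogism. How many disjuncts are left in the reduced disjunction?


Original disjuncts (3): P1, P2, P3
Negated (eliminate): ~P2, ~P3
Remaining disjuncts: P1
Count = 3 - 2 = 1

1


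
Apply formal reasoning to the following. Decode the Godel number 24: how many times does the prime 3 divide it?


Factorize 24 by dividing by 3 repeatedly.
Division steps: 3 divides 24 exactly 1 time(s).
Exponent of 3 = 1

1


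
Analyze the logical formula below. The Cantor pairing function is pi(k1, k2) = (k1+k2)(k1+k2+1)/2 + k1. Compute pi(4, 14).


k1 + k2 = 18
(k1+k2)(k1+k2+1)/2 = 18 * 19 / 2 = 171
pi = 171 + 4 = 175

175


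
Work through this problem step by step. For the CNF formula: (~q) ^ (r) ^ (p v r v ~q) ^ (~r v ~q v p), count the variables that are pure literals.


Check each variable for pure literal status:
p: pure positive
q: pure negative
r: mixed (not pure)
Pure literal count = 2

2


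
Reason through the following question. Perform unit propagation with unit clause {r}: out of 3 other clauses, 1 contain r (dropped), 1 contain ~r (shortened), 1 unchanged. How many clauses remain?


Satisfied (removed): 1
Shortened (remain): 1
Unchanged (remain): 1
Remaining = 1 + 1 = 2

2


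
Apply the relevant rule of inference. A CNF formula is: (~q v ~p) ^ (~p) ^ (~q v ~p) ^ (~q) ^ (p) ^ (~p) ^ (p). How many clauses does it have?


A CNF formula is a conjunction of clauses.
Clauses are separated by ^.
Counting the conjuncts: 7 clauses.

7


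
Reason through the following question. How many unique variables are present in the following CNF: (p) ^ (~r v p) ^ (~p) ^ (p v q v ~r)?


Identify each variable that appears in the formula.
Variables found: p, q, r
Count = 3

3


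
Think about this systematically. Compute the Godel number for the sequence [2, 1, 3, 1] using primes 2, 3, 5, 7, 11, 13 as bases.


Encode each element as an exponent of the corresponding prime:
  2^2 = 4
  3^1 = 3
  5^3 = 125
  7^1 = 7
Product = 4 * 3 * 125 * 7 = 10500

10500


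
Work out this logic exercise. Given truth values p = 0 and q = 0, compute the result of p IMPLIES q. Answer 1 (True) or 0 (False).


p = 0, q = 0
Operation: p IMPLIES q
Evaluate: 0 IMPLIES 0 = 1

1


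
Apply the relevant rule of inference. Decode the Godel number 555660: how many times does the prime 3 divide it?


Factorize 555660 by dividing by 3 repeatedly.
Division steps: 3 divides 555660 exactly 4 time(s).
Exponent of 3 = 4

4


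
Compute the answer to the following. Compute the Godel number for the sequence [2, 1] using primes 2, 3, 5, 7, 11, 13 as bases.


Encode each element as an exponent of the corresponding prime:
  2^2 = 4
  3^1 = 3
Product = 4 * 3 = 12

12


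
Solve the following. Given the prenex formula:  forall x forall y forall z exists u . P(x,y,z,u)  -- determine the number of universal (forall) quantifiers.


Quantifier prefix: forall x forall y forall z exists u
Mark each quantifier type:
  U U U E
Universal count = 3, Existential count = 1
Asked for universal (forall) quantifiers: 3

3


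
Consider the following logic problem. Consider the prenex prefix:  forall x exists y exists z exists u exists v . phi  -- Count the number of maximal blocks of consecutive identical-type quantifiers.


Quantifier-type sequence: A E E E E  (A=forall, E=exists)
Group into maximal same-type runs:
  Ax1 | Ex4
Number of blocks = 2

2


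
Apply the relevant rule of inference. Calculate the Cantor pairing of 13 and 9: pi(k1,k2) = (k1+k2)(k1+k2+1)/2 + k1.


k1 + k2 = 22
(k1+k2)(k1+k2+1)/2 = 22 * 23 / 2 = 253
pi = 253 + 13 = 266

266


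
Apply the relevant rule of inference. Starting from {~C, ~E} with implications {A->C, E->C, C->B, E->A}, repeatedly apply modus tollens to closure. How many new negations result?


Initial negated facts: {~C, ~E}
Apply modus tollens to closure:
  ~C and A->C  =>  ~A
Final negated: {~A, ~C, ~E}
New negations: {~A}
Count = 1

1


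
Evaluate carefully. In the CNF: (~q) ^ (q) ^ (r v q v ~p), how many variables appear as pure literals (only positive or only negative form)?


Check each variable for pure literal status:
p: pure negative
q: mixed (not pure)
r: pure positive
Pure literal count = 2

2


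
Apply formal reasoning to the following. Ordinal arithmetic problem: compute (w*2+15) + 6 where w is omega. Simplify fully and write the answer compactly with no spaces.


Compute (w*2+15) + 6.
Ordinal + is associative but NOT commutative; for finite n>0, n + w = w but w + n stays w+n.
By associativity: (w*2+15) + 6 = w*2 + (15+6) = w*2+21.
Result = w*2+21

w*2+21


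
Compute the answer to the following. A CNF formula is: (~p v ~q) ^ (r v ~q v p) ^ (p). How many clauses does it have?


A CNF formula is a conjunction of clauses.
Clauses are separated by ^.
Counting the conjuncts: 3 clauses.

3


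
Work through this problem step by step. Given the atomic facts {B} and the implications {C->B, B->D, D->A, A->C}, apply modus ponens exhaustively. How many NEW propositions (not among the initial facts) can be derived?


Initial facts: {B}
Apply modus ponens to closure:
  B and B->D  =>  D
  D and D->A  =>  A
  A and A->C  =>  C
Final known: {A, B, C, D}
New propositions: {A, C, D}
Count = 3

3


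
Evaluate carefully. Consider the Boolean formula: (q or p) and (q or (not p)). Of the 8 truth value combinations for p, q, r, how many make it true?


Evaluate all 8 assignments for p, q, r:
p=0, q=0, r=0: 0
p=0, q=0, r=1: 0
p=0, q=1, r=0: 1
p=0, q=1, r=1: 1
p=1, q=0, r=0: 0
p=1, q=0, r=1: 0
p=1, q=1, r=0: 1
p=1, q=1, r=1: 1
Satisfying count = 4

4


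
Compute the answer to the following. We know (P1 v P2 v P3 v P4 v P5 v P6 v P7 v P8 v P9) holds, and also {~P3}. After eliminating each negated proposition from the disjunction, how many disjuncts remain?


Original disjuncts (9): P1, P2, P3, P4, P5, P6, P7, P8, P9
Negated (eliminate): ~P3
Remaining disjuncts: P1, P2, P4, P5, P6, P7, P8, P9
Count = 9 - 1 = 8

8


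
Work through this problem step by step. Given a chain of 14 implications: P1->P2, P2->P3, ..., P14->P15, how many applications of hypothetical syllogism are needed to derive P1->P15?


With 14 implications in a chain connecting 15 propositions:
P1->P2, P2->P3, ..., P14->P15
Steps needed = (number of implications) - 1 = 14 - 1 = 13

13


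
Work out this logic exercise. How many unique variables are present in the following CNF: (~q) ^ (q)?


Identify each variable that appears in the formula.
Variables found: q
Count = 1

1


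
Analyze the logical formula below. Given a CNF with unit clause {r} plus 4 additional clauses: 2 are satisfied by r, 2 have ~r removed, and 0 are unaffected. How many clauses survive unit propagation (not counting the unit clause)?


Satisfied (removed): 2
Shortened (remain): 2
Unchanged (remain): 0
Remaining = 2 + 0 = 2

2


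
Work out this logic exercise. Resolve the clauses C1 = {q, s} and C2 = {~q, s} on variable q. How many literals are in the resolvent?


Remove q from C1 and ~q from C2.
C1 remainder: {s}
C2 remainder: {s}
Union (resolvent): {s}
Resolvent has 1 literal(s).

1


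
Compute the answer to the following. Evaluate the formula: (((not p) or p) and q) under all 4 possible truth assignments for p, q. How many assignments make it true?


Check all 4 assignments:
p=0, q=0: 0
p=0, q=1: 1
p=1, q=0: 0
p=1, q=1: 1
Count of True = 2

2


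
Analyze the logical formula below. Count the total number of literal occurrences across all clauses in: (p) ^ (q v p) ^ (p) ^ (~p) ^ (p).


Counting literals in each clause:
Clause 1: 1 literal(s)
Clause 2: 2 literal(s)
Clause 3: 1 literal(s)
Clause 4: 1 literal(s)
Clause 5: 1 literal(s)
Total = 6

6


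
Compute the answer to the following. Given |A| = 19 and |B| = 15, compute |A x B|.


The Cartesian product A x B contains all ordered pairs (a, b).
|A x B| = |A| * |B| = 19 * 15 = 285

285


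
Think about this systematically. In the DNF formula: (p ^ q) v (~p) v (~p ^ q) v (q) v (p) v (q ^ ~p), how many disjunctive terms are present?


A DNF formula is a disjunction of terms (conjunctions).
Terms are separated by v.
Counting the disjuncts: 6 terms.

6


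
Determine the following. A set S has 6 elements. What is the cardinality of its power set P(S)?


The power set of a set with n elements has 2^n elements.
|P(S)| = 2^6 = 64

64


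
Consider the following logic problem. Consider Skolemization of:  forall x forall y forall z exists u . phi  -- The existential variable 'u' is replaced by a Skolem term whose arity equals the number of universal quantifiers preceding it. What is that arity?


Quantifier prefix: forall x forall y forall z exists u
'u' is existentially quantified at position 4.
Universal variables preceding it: x, y, z
Skolem function arity = 3

3


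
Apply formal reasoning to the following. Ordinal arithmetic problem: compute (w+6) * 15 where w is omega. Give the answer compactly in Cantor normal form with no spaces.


Compute (w+6) * 15.
Ordinal * is associative and left-distributive over +, but NOT commutative; for finite n>1, n*w = w but w*n stays w*n.
(w+6) * 15 = (w+6) repeated 15 times. Each intermediate +6 is absorbed by the following w; only the last survives: w*15+6.
Result = w*15+6

w*15+6


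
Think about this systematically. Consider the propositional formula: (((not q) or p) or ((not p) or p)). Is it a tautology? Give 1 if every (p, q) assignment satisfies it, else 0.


Check all 4 assignments:
p=0, q=0: 1
p=0, q=1: 1
p=1, q=0: 1
p=1, q=1: 1
Satisfying count = 4/4.
Tautology iff count = 4: yes.

1


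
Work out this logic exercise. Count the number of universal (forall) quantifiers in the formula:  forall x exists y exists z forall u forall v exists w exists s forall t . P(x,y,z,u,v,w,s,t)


Quantifier prefix: forall x exists y exists z forall u forall v exists w exists s forall t
Mark each quantifier type:
  U E E U U E E U
Universal count = 4, Existential count = 4
Asked for universal (forall) quantifiers: 4

4


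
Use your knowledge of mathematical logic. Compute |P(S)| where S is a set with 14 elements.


The power set of a set with n elements has 2^n elements.
|P(S)| = 2^14 = 16384

16384


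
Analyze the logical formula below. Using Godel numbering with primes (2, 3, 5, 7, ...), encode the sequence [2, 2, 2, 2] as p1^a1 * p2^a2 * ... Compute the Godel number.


Encode each element as an exponent of the corresponding prime:
  2^2 = 4
  3^2 = 9
  5^2 = 25
  7^2 = 49
Product = 4 * 9 * 25 * 49 = 44100

44100


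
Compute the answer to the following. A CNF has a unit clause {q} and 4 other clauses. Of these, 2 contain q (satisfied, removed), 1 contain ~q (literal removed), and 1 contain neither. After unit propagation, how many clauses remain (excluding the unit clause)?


Satisfied (removed): 2
Shortened (remain): 1
Unchanged (remain): 1
Remaining = 1 + 1 = 2

2


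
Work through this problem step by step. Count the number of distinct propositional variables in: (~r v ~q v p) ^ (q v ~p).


Identify each variable that appears in the formula.
Variables found: p, q, r
Count = 3

3


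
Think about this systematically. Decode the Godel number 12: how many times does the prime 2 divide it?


Factorize 12 by dividing by 2 repeatedly.
Division steps: 2 divides 12 exactly 2 time(s).
Exponent of 2 = 2

2


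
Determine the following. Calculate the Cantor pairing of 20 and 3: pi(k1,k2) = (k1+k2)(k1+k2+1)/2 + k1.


k1 + k2 = 23
(k1+k2)(k1+k2+1)/2 = 23 * 24 / 2 = 276
pi = 276 + 20 = 296

296


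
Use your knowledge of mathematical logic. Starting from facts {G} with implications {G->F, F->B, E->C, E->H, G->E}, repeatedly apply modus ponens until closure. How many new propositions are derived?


Initial facts: {G}
Apply modus ponens to closure:
  G and G->F  =>  F
  F and F->B  =>  B
  G and G->E  =>  E
  E and E->C  =>  C
  E and E->H  =>  H
Final known: {B, C, E, F, G, H}
New propositions: {B, C, E, F, H}
Count = 5

5


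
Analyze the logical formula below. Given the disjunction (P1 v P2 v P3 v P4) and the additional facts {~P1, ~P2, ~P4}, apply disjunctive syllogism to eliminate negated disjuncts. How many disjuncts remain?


Original disjuncts (4): P1, P2, P3, P4
Negated (eliminate): ~P1, ~P2, ~P4
Remaining disjuncts: P3
Count = 4 - 3 = 1

1


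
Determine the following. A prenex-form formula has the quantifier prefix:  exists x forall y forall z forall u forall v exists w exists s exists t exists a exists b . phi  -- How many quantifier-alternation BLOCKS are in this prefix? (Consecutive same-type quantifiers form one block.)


Quantifier-type sequence: E A A A A E E E E E  (A=forall, E=exists)
Group into maximal same-type runs:
  Ex1 | Ax4 | Ex5
Number of blocks = 3

3


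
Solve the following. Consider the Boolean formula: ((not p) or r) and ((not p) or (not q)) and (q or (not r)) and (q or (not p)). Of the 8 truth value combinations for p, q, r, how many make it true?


Evaluate all 8 assignments for p, q, r:
p=0, q=0, r=0: 1
p=0, q=0, r=1: 0
p=0, q=1, r=0: 1
p=0, q=1, r=1: 1
p=1, q=0, r=0: 0
p=1, q=0, r=1: 0
p=1, q=1, r=0: 0
p=1, q=1, r=1: 0
Satisfying count = 3

3


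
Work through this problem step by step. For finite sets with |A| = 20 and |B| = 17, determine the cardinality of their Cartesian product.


The Cartesian product A x B contains all ordered pairs (a, b).
|A x B| = |A| * |B| = 20 * 17 = 340

340


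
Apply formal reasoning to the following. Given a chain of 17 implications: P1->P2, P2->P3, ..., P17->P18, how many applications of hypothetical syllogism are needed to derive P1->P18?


With 17 implications in a chain connecting 18 propositions:
P1->P2, P2->P3, ..., P17->P18
Steps needed = (number of implications) - 1 = 17 - 1 = 16

16


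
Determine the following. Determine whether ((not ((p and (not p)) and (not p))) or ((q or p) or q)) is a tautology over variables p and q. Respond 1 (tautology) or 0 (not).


Check all 4 assignments:
p=0, q=0: 1
p=0, q=1: 1
p=1, q=0: 1
p=1, q=1: 1
Satisfying count = 4/4.
Tautology iff count = 4: yes.

1


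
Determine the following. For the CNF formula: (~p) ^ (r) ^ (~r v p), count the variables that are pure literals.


Check each variable for pure literal status:
p: mixed (not pure)
q: absent (not pure)
r: mixed (not pure)
Pure literal count = 0

0


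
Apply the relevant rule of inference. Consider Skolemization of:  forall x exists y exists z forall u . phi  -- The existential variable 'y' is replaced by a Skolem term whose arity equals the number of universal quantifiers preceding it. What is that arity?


Quantifier prefix: forall x exists y exists z forall u
'y' is existentially quantified at position 2.
Universal variables preceding it: x
Skolem function arity = 1

1


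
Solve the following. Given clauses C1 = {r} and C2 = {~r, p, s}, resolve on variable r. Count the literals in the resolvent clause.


Remove r from C1 and ~r from C2.
C1 remainder: {}
C2 remainder: {p, s}
Union (resolvent): {p, s}
Resolvent has 2 literal(s).

2


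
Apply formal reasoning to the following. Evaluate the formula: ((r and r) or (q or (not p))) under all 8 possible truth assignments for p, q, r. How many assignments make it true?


Check all 8 assignments:
p=0, q=0, r=0: 1
p=0, q=0, r=1: 1
p=0, q=1, r=0: 1
p=0, q=1, r=1: 1
p=1, q=0, r=0: 0
p=1, q=0, r=1: 1
p=1, q=1, r=0: 1
p=1, q=1, r=1: 1
Count of True = 7

7


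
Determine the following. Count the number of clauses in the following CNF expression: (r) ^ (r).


A CNF formula is a conjunction of clauses.
Clauses are separated by ^.
Counting the conjuncts: 2 clauses.

2


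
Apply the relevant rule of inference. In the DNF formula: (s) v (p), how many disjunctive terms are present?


A DNF formula is a disjunction of terms (conjunctions).
Terms are separated by v.
Counting the disjuncts: 2 terms.

2


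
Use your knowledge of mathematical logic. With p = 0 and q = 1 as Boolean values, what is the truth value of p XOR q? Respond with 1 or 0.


p = 0, q = 1
Operation: p XOR q
Evaluate: 0 XOR 1 = 1

1


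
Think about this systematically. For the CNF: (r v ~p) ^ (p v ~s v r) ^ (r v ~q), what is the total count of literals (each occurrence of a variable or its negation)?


Counting literals in each clause:
Clause 1: 2 literal(s)
Clause 2: 3 literal(s)
Clause 3: 2 literal(s)
Total = 7

7


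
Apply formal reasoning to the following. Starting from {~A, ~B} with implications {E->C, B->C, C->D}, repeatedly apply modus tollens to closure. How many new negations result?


Initial negated facts: {~A, ~B}
Apply modus tollens to closure:
  (no implication fires)
Final negated: {~A, ~B}
New negations: {(none)}
Count = 0

0


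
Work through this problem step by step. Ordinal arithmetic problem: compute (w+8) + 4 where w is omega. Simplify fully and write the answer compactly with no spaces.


Compute (w+8) + 4.
Ordinal + is associative but NOT commutative; for finite n>0, n + w = w but w + n stays w+n.
By associativity: (w+8) + 4 = w + (8+4) = w+12.
Result = w+12

w+12


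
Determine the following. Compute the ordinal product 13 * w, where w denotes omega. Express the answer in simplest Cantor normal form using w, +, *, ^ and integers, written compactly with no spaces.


Compute 13 * w.
Ordinal * is associative and left-distributive over +, but NOT commutative; for finite n>1, n*w = w but w*n stays w*n.
For finite n>0, n * w = sup{n*k : k<w} = w. So 13 * w = w.
Result = w

w


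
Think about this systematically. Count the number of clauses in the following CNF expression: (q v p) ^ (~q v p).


A CNF formula is a conjunction of clauses.
Clauses are separated by ^.
Counting the conjuncts: 2 clauses.

2


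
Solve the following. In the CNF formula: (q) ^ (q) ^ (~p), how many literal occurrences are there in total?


Counting literals in each clause:
Clause 1: 1 literal(s)
Clause 2: 1 literal(s)
Clause 3: 1 literal(s)
Total = 3

3


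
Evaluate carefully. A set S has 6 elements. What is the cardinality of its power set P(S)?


The power set of a set with n elements has 2^n elements.
|P(S)| = 2^6 = 64

64


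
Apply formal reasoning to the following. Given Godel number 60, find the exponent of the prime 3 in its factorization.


Factorize 60 by dividing by 3 repeatedly.
Division steps: 3 divides 60 exactly 1 time(s).
Exponent of 3 = 1

1


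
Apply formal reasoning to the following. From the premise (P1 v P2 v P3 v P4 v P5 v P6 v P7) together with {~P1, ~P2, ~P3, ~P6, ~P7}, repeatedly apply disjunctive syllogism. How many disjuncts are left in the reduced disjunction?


Original disjuncts (7): P1, P2, P3, P4, P5, P6, P7
Negated (eliminate): ~P1, ~P2, ~P3, ~P6, ~P7
Remaining disjuncts: P4, P5
Count = 7 - 5 = 2

2


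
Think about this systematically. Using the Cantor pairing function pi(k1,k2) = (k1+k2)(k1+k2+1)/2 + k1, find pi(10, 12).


k1 + k2 = 22
(k1+k2)(k1+k2+1)/2 = 22 * 23 / 2 = 253
pi = 253 + 10 = 263

263


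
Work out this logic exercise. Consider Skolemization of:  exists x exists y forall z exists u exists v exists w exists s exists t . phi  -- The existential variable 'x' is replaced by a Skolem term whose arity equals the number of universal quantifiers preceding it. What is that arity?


Quantifier prefix: exists x exists y forall z exists u exists v exists w exists s exists t
'x' is existentially quantified at position 1.
No universal quantifiers precede it.
Skolem function arity = 0 (a Skolem constant)

0


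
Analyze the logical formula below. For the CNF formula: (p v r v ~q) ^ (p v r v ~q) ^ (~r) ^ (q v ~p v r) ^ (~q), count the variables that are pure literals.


Check each variable for pure literal status:
p: mixed (not pure)
q: mixed (not pure)
r: mixed (not pure)
Pure literal count = 0

0


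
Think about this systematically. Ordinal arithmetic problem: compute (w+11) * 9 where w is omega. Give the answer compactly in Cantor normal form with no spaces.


Compute (w+11) * 9.
Ordinal * is associative and left-distributive over +, but NOT commutative; for finite n>1, n*w = w but w*n stays w*n.
(w+11) * 9 = (w+11) repeated 9 times. Each intermediate +11 is absorbed by the following w; only the last survives: w*9+11.
Result = w*9+11

w*9+11


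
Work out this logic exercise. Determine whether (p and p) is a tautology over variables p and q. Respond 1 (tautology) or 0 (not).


Check all 4 assignments:
p=0, q=0: 0
p=0, q=1: 0
p=1, q=0: 1
p=1, q=1: 1
Satisfying count = 2/4.
Tautology iff count = 4: no.

0


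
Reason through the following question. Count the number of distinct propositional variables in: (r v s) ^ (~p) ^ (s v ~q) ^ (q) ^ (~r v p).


Identify each variable that appears in the formula.
Variables found: p, q, r, s
Count = 4

4


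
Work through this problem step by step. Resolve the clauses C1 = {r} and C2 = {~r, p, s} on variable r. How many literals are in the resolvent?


Remove r from C1 and ~r from C2.
C1 remainder: {}
C2 remainder: {p, s}
Union (resolvent): {p, s}
Resolvent has 2 literal(s).

2


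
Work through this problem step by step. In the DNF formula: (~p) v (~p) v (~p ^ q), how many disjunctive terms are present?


A DNF formula is a disjunction of terms (conjunctions).
Terms are separated by v.
Counting the disjuncts: 3 terms.

3


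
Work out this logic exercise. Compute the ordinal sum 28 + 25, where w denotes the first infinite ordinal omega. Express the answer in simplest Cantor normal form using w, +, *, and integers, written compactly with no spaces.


Compute 28 + 25.
Ordinal + is associative but NOT commutative; for finite n>0, n + w = w but w + n stays w+n.
Both operands finite; ordinal + agrees with natural +: 28 + 25 = 53.
Result = 53

53


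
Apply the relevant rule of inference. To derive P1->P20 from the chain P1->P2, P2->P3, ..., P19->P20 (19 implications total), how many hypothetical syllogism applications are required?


With 19 implications in a chain connecting 20 propositions:
P1->P2, P2->P3, ..., P19->P20
Steps needed = (number of implications) - 1 = 19 - 1 = 18

18


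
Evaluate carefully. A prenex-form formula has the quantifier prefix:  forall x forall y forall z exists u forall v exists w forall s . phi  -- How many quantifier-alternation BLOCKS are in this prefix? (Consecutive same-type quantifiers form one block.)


Quantifier-type sequence: A A A E A E A  (A=forall, E=exists)
Group into maximal same-type runs:
  Ax3 | Ex1 | Ax1 | Ex1 | Ax1
Number of blocks = 5

5


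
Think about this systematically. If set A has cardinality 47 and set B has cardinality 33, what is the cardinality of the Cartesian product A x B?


The Cartesian product A x B contains all ordered pairs (a, b).
|A x B| = |A| * |B| = 47 * 33 = 1551

1551


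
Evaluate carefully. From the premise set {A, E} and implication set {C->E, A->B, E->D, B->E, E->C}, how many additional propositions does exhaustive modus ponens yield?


Initial facts: {A, E}
Apply modus ponens to closure:
  A and A->B  =>  B
  E and E->D  =>  D
  E and E->C  =>  C
Final known: {A, B, C, D, E}
New propositions: {B, C, D}
Count = 3

3


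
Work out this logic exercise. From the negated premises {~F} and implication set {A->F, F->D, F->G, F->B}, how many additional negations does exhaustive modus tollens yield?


Initial negated facts: {~F}
Apply modus tollens to closure:
  ~F and A->F  =>  ~A
Final negated: {~A, ~F}
New negations: {~A}
Count = 1

1


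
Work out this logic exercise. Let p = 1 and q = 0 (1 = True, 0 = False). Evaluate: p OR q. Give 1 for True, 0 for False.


p = 1, q = 0
Operation: p OR q
Evaluate: 1 OR 0 = 1

1


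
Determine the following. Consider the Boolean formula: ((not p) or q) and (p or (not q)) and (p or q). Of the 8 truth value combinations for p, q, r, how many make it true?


Evaluate all 8 assignments for p, q, r:
p=0, q=0, r=0: 0
p=0, q=0, r=1: 0
p=0, q=1, r=0: 0
p=0, q=1, r=1: 0
p=1, q=0, r=0: 0
p=1, q=0, r=1: 0
p=1, q=1, r=0: 1
p=1, q=1, r=1: 1
Satisfying count = 2

2


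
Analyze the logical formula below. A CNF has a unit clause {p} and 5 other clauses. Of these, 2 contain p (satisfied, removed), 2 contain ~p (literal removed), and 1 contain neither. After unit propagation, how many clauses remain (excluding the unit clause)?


Satisfied (removed): 2
Shortened (remain): 2
Unchanged (remain): 1
Remaining = 2 + 1 = 3

3


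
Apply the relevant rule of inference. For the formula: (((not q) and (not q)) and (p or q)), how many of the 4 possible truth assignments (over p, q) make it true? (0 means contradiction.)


Check all 4 assignments:
p=0, q=0: 0
p=0, q=1: 0
p=1, q=0: 1
p=1, q=1: 0
Count of True = 1

1


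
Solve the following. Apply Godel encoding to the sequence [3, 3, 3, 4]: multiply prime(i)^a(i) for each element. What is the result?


Encode each element as an exponent of the corresponding prime:
  2^3 = 8
  3^3 = 27
  5^3 = 125
  7^4 = 2401
Product = 8 * 27 * 125 * 2401 = 64827000

64827000


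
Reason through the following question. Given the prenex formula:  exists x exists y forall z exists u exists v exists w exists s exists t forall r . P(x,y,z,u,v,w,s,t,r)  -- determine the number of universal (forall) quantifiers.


Quantifier prefix: exists x exists y forall z exists u exists v exists w exists s exists t forall r
Mark each quantifier type:
  E E U E E E E E U
Universal count = 2, Existential count = 7
Asked for universal (forall) quantifiers: 2

2


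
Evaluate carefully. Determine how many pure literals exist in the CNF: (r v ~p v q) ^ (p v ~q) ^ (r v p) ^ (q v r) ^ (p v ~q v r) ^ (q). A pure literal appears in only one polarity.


Check each variable for pure literal status:
p: mixed (not pure)
q: mixed (not pure)
r: pure positive
Pure literal count = 1

1


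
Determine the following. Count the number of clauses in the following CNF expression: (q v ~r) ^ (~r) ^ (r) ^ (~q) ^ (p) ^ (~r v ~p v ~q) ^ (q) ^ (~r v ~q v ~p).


A CNF formula is a conjunction of clauses.
Clauses are separated by ^.
Counting the conjuncts: 8 clauses.

8


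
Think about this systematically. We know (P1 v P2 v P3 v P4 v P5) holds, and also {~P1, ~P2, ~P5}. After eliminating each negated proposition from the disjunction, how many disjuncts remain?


Original disjuncts (5): P1, P2, P3, P4, P5
Negated (eliminate): ~P1, ~P2, ~P5
Remaining disjuncts: P3, P4
Count = 5 - 3 = 2

2


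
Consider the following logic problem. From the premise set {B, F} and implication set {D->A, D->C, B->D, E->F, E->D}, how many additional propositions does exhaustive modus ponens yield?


Initial facts: {B, F}
Apply modus ponens to closure:
  B and B->D  =>  D
  D and D->A  =>  A
  D and D->C  =>  C
Final known: {A, B, C, D, F}
New propositions: {A, C, D}
Count = 3

3


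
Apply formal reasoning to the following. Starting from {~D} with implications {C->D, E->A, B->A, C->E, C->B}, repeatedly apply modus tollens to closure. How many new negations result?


Initial negated facts: {~D}
Apply modus tollens to closure:
  ~D and C->D  =>  ~C
Final negated: {~C, ~D}
New negations: {~C}
Count = 1

1


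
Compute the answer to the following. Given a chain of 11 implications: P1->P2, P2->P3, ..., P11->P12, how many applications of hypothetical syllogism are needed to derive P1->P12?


With 11 implications in a chain connecting 12 propositions:
P1->P2, P2->P3, ..., P11->P12
Steps needed = (number of implications) - 1 = 11 - 1 = 10

10


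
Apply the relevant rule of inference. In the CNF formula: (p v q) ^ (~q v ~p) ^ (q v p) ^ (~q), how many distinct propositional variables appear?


Identify each variable that appears in the formula.
Variables found: p, q
Count = 2

2


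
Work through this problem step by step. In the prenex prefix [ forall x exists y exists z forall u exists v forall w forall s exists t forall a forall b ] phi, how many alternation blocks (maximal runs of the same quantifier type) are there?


Quantifier-type sequence: A E E A E A A E A A  (A=forall, E=exists)
Group into maximal same-type runs:
  Ax1 | Ex2 | Ax1 | Ex1 | Ax2 | Ex1 | Ax2
Number of blocks = 7

7


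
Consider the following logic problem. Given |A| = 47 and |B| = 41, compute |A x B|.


The Cartesian product A x B contains all ordered pairs (a, b).
|A x B| = |A| * |B| = 47 * 41 = 1927

1927


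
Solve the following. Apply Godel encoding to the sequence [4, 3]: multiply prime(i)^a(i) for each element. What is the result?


Encode each element as an exponent of the corresponding prime:
  2^4 = 16
  3^3 = 27
Product = 16 * 27 = 432

432


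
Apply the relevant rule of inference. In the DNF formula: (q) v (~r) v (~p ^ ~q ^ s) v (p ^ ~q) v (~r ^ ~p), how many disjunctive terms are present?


A DNF formula is a disjunction of terms (conjunctions).
Terms are separated by v.
Counting the disjuncts: 5 terms.

5


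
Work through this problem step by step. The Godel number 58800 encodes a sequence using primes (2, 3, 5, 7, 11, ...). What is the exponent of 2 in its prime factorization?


Factorize 58800 by dividing by 2 repeatedly.
Division steps: 2 divides 58800 exactly 4 time(s).
Exponent of 2 = 4

4
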